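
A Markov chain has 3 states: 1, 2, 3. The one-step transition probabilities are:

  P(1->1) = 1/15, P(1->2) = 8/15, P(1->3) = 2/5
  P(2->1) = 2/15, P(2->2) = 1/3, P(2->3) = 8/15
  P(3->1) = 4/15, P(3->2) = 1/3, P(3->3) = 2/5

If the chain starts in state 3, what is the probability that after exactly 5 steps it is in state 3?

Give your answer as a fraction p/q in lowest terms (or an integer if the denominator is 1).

Answer: 1404/3125

Derivation:
Computing P^5 by repeated multiplication:
P^1 =
  1: [1/15, 8/15, 2/5]
  2: [2/15, 1/3, 8/15]
  3: [4/15, 1/3, 2/5]
P^2 =
  1: [41/225, 26/75, 106/225]
  2: [44/225, 9/25, 4/9]
  3: [38/225, 29/75, 4/9]
P^3 =
  1: [23/125, 416/1125, 502/1125]
  2: [202/1125, 419/1125, 56/125]
  3: [68/375, 413/1125, 508/1125]
P^4 =
  1: [3047/16875, 694/1875, 7582/16875]
  2: [3056/16875, 2077/5625, 7588/16875]
  3: [3062/16875, 231/625, 7576/16875]
P^5 =
  1: [15289/84375, 31172/84375, 12638/28125]
  2: [3058/16875, 31181/84375, 37904/84375]
  3: [3056/16875, 31187/84375, 1404/3125]

(P^5)[3 -> 3] = 1404/3125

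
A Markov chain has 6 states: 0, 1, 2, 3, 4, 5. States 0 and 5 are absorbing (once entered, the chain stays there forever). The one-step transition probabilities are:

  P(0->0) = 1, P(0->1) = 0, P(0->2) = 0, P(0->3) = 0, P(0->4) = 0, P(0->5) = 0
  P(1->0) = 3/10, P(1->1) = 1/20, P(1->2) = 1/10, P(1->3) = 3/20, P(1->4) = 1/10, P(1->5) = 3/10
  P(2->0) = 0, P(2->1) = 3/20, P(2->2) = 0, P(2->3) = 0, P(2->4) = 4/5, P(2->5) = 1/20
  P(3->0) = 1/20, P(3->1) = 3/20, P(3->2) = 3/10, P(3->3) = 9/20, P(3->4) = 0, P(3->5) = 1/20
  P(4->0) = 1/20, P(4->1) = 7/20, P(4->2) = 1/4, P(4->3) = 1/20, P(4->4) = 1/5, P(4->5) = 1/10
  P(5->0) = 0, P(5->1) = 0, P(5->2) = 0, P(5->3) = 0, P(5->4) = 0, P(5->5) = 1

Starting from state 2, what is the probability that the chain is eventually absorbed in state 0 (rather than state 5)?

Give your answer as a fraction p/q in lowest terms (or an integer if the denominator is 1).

Let a_i = P(absorbed in 0 | start in state i).
Boundary conditions: a_0 = 1, a_5 = 0.
For each transient state i, a_i = sum_j P(i->j) * a_j:
  a_1 = 3/10*a_0 + 1/20*a_1 + 1/10*a_2 + 3/20*a_3 + 1/10*a_4 + 3/10*a_5
  a_2 = 0*a_0 + 3/20*a_1 + 0*a_2 + 0*a_3 + 4/5*a_4 + 1/20*a_5
  a_3 = 1/20*a_0 + 3/20*a_1 + 3/10*a_2 + 9/20*a_3 + 0*a_4 + 1/20*a_5
  a_4 = 1/20*a_0 + 7/20*a_1 + 1/4*a_2 + 1/20*a_3 + 1/5*a_4 + 1/10*a_5

Substituting a_0 = 1 and a_5 = 0, rearrange to (I - Q) a = r where r[i] = P(i -> 0):
  [19/20, -1/10, -3/20, -1/10] . (a_1, a_2, a_3, a_4) = 3/10
  [-3/20, 1, 0, -4/5] . (a_1, a_2, a_3, a_4) = 0
  [-3/20, -3/10, 11/20, 0] . (a_1, a_2, a_3, a_4) = 1/20
  [-7/20, -1/4, -1/20, 4/5] . (a_1, a_2, a_3, a_4) = 1/20

Solving yields:
  a_1 = 2856/6019
  a_2 = 2484/6019
  a_3 = 2681/6019
  a_4 = 5139/12038

Starting state is 2, so the absorption probability is a_2 = 2484/6019.

Answer: 2484/6019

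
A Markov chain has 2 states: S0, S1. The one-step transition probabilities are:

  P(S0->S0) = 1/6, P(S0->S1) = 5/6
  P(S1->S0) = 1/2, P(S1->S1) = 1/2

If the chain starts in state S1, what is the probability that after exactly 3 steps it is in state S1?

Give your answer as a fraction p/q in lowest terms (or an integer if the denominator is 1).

Answer: 11/18

Derivation:
Computing P^3 by repeated multiplication:
P^1 =
  S0: [1/6, 5/6]
  S1: [1/2, 1/2]
P^2 =
  S0: [4/9, 5/9]
  S1: [1/3, 2/3]
P^3 =
  S0: [19/54, 35/54]
  S1: [7/18, 11/18]

(P^3)[S1 -> S1] = 11/18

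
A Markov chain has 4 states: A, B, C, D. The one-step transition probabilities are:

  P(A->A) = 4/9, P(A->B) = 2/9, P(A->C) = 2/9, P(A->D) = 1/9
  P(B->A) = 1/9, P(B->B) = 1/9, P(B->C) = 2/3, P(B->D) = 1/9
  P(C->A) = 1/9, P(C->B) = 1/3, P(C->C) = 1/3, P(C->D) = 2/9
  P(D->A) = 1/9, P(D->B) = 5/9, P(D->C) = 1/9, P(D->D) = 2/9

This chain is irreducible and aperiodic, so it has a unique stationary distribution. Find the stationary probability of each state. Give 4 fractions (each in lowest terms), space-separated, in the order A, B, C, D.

Answer: 1/6 175/606 113/303 52/303

Derivation:
The stationary distribution satisfies pi = pi * P, i.e.:
  pi_A = 4/9*pi_A + 1/9*pi_B + 1/9*pi_C + 1/9*pi_D
  pi_B = 2/9*pi_A + 1/9*pi_B + 1/3*pi_C + 5/9*pi_D
  pi_C = 2/9*pi_A + 2/3*pi_B + 1/3*pi_C + 1/9*pi_D
  pi_D = 1/9*pi_A + 1/9*pi_B + 2/9*pi_C + 2/9*pi_D
with normalization: pi_A + pi_B + pi_C + pi_D = 1.

Using the first 3 balance equations plus normalization, the linear system A*pi = b is:
  [-5/9, 1/9, 1/9, 1/9] . pi = 0
  [2/9, -8/9, 1/3, 5/9] . pi = 0
  [2/9, 2/3, -2/3, 1/9] . pi = 0
  [1, 1, 1, 1] . pi = 1

Solving yields:
  pi_A = 1/6
  pi_B = 175/606
  pi_C = 113/303
  pi_D = 52/303

Verification (pi * P):
  1/6*4/9 + 175/606*1/9 + 113/303*1/9 + 52/303*1/9 = 1/6 = pi_A  (ok)
  1/6*2/9 + 175/606*1/9 + 113/303*1/3 + 52/303*5/9 = 175/606 = pi_B  (ok)
  1/6*2/9 + 175/606*2/3 + 113/303*1/3 + 52/303*1/9 = 113/303 = pi_C  (ok)
  1/6*1/9 + 175/606*1/9 + 113/303*2/9 + 52/303*2/9 = 52/303 = pi_D  (ok)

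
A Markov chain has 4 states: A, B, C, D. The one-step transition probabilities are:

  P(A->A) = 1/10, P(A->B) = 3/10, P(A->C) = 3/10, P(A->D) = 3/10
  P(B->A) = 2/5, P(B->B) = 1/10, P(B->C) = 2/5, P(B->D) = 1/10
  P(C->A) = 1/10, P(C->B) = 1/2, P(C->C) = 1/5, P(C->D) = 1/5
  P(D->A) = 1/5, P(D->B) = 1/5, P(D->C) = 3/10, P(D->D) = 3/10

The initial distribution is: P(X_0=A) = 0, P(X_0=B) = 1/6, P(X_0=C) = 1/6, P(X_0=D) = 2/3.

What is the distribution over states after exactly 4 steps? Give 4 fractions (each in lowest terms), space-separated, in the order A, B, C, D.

Answer: 2049/10000 4243/15000 143/480 12859/60000

Derivation:
Propagating the distribution step by step (d_{t+1} = d_t * P):
d_0 = (A=0, B=1/6, C=1/6, D=2/3)
  d_1[A] = 0*1/10 + 1/6*2/5 + 1/6*1/10 + 2/3*1/5 = 13/60
  d_1[B] = 0*3/10 + 1/6*1/10 + 1/6*1/2 + 2/3*1/5 = 7/30
  d_1[C] = 0*3/10 + 1/6*2/5 + 1/6*1/5 + 2/3*3/10 = 3/10
  d_1[D] = 0*3/10 + 1/6*1/10 + 1/6*1/5 + 2/3*3/10 = 1/4
d_1 = (A=13/60, B=7/30, C=3/10, D=1/4)
  d_2[A] = 13/60*1/10 + 7/30*2/5 + 3/10*1/10 + 1/4*1/5 = 39/200
  d_2[B] = 13/60*3/10 + 7/30*1/10 + 3/10*1/2 + 1/4*1/5 = 173/600
  d_2[C] = 13/60*3/10 + 7/30*2/5 + 3/10*1/5 + 1/4*3/10 = 22/75
  d_2[D] = 13/60*3/10 + 7/30*1/10 + 3/10*1/5 + 1/4*3/10 = 67/300
d_2 = (A=39/200, B=173/600, C=22/75, D=67/300)
  d_3[A] = 39/200*1/10 + 173/600*2/5 + 22/75*1/10 + 67/300*1/5 = 1253/6000
  d_3[B] = 39/200*3/10 + 173/600*1/10 + 22/75*1/2 + 67/300*1/5 = 209/750
  d_3[C] = 39/200*3/10 + 173/600*2/5 + 22/75*1/5 + 67/300*3/10 = 599/2000
  d_3[D] = 39/200*3/10 + 173/600*1/10 + 22/75*1/5 + 67/300*3/10 = 213/1000
d_3 = (A=1253/6000, B=209/750, C=599/2000, D=213/1000)
  d_4[A] = 1253/6000*1/10 + 209/750*2/5 + 599/2000*1/10 + 213/1000*1/5 = 2049/10000
  d_4[B] = 1253/6000*3/10 + 209/750*1/10 + 599/2000*1/2 + 213/1000*1/5 = 4243/15000
  d_4[C] = 1253/6000*3/10 + 209/750*2/5 + 599/2000*1/5 + 213/1000*3/10 = 143/480
  d_4[D] = 1253/6000*3/10 + 209/750*1/10 + 599/2000*1/5 + 213/1000*3/10 = 12859/60000
d_4 = (A=2049/10000, B=4243/15000, C=143/480, D=12859/60000)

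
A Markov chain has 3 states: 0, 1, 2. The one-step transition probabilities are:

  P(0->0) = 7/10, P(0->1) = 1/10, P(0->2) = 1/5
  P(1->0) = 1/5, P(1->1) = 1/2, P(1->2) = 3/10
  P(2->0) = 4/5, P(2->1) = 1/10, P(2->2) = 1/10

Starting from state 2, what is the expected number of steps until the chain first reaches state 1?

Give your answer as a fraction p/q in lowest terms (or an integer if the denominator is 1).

Answer: 10

Derivation:
Let h_i = expected steps to first reach 1 from state i.
Boundary: h_1 = 0.
First-step equations for the other states:
  h_0 = 1 + 7/10*h_0 + 1/10*h_1 + 1/5*h_2
  h_2 = 1 + 4/5*h_0 + 1/10*h_1 + 1/10*h_2

Substituting h_1 = 0 and rearranging gives the linear system (I - Q) h = 1:
  [3/10, -1/5] . (h_0, h_2) = 1
  [-4/5, 9/10] . (h_0, h_2) = 1

Solving yields:
  h_0 = 10
  h_2 = 10

Starting state is 2, so the expected hitting time is h_2 = 10.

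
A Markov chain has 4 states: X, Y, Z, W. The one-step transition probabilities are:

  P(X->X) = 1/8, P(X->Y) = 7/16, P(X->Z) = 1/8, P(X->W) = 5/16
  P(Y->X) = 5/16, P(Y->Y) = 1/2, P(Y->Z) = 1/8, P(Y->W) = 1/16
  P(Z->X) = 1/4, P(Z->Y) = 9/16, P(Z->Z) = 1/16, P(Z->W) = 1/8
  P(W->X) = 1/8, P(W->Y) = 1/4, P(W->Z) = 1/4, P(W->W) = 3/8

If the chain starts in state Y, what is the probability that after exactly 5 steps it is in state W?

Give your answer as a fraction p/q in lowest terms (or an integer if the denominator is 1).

Computing P^5 by repeated multiplication:
P^1 =
  X: [1/8, 7/16, 1/8, 5/16]
  Y: [5/16, 1/2, 1/8, 1/16]
  Z: [1/4, 9/16, 1/16, 1/8]
  W: [1/8, 1/4, 1/4, 3/8]
P^2 =
  X: [57/256, 27/64, 5/32, 51/256]
  Y: [15/64, 121/256, 1/8, 43/256]
  Z: [61/256, 117/256, 35/256, 43/256]
  W: [13/64, 53/128, 5/32, 29/128]
P^3 =
  X: [229/1024, 1827/4096, 287/2048, 779/4096]
  Y: [939/4096, 231/512, 283/2048, 743/4096]
  Z: [933/4096, 925/2048, 563/4096, 375/2048]
  W: [455/2048, 451/1024, 147/1024, 397/2048]
P^4 =
  X: [14821/65536, 14655/32768, 1147/8192, 12229/65536]
  Y: [3717/16384, 29423/65536, 1139/8192, 12133/65536]
  Z: [3717/16384, 14699/32768, 9129/65536, 12141/65536]
  W: [3695/16384, 14635/32768, 1149/8192, 6147/32768]
P^5 =
  X: [118677/524288, 469727/1048576, 73177/524288, 195141/1048576]
  Y: [237565/1048576, 29375/65536, 73113/524288, 194785/1048576]
  Z: [59381/262144, 469985/1048576, 146225/1048576, 97421/524288]
  W: [118633/524288, 117381/262144, 36617/262144, 97659/524288]

(P^5)[Y -> W] = 194785/1048576

Answer: 194785/1048576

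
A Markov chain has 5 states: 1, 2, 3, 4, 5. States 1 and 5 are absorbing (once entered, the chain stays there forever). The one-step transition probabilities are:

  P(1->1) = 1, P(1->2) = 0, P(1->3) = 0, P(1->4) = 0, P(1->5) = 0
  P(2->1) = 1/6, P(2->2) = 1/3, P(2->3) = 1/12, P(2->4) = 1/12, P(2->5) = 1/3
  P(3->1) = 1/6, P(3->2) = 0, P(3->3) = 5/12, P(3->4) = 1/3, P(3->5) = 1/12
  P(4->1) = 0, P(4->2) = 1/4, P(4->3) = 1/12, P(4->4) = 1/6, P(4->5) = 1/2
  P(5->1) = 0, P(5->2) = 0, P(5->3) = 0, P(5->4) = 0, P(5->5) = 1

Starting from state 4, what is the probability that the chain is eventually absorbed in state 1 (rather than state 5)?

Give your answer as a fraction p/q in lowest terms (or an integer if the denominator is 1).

Let a_i = P(absorbed in 1 | start in state i).
Boundary conditions: a_1 = 1, a_5 = 0.
For each transient state i, a_i = sum_j P(i->j) * a_j:
  a_2 = 1/6*a_1 + 1/3*a_2 + 1/12*a_3 + 1/12*a_4 + 1/3*a_5
  a_3 = 1/6*a_1 + 0*a_2 + 5/12*a_3 + 1/3*a_4 + 1/12*a_5
  a_4 = 0*a_1 + 1/4*a_2 + 1/12*a_3 + 1/6*a_4 + 1/2*a_5

Substituting a_1 = 1 and a_5 = 0, rearrange to (I - Q) a = r where r[i] = P(i -> 1):
  [2/3, -1/12, -1/12] . (a_2, a_3, a_4) = 1/6
  [0, 7/12, -1/3] . (a_2, a_3, a_4) = 1/6
  [-1/4, -1/12, 5/6] . (a_2, a_3, a_4) = 0

Solving yields:
  a_2 = 14/45
  a_3 = 178/495
  a_4 = 64/495

Starting state is 4, so the absorption probability is a_4 = 64/495.

Answer: 64/495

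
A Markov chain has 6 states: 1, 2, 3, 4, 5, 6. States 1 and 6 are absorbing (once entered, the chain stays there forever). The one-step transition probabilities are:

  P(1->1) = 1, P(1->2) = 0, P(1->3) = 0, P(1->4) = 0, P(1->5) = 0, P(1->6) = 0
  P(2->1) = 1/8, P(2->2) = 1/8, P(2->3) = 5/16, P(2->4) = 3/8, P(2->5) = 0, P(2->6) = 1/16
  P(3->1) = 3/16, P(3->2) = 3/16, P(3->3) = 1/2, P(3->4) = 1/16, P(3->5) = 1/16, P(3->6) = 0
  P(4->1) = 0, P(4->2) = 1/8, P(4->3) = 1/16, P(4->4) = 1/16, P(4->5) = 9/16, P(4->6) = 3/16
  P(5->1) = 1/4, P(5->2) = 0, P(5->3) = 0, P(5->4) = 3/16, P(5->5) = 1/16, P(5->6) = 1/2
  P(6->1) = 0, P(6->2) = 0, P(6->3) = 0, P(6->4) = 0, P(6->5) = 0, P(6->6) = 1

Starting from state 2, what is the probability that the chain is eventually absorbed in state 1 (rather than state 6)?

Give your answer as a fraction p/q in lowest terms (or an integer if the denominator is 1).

Let a_i = P(absorbed in 1 | start in state i).
Boundary conditions: a_1 = 1, a_6 = 0.
For each transient state i, a_i = sum_j P(i->j) * a_j:
  a_2 = 1/8*a_1 + 1/8*a_2 + 5/16*a_3 + 3/8*a_4 + 0*a_5 + 1/16*a_6
  a_3 = 3/16*a_1 + 3/16*a_2 + 1/2*a_3 + 1/16*a_4 + 1/16*a_5 + 0*a_6
  a_4 = 0*a_1 + 1/8*a_2 + 1/16*a_3 + 1/16*a_4 + 9/16*a_5 + 3/16*a_6
  a_5 = 1/4*a_1 + 0*a_2 + 0*a_3 + 3/16*a_4 + 1/16*a_5 + 1/2*a_6

Substituting a_1 = 1 and a_6 = 0, rearrange to (I - Q) a = r where r[i] = P(i -> 1):
  [7/8, -5/16, -3/8, 0] . (a_2, a_3, a_4, a_5) = 1/8
  [-3/16, 1/2, -1/16, -1/16] . (a_2, a_3, a_4, a_5) = 3/16
  [-1/8, -1/16, 15/16, -9/16] . (a_2, a_3, a_4, a_5) = 0
  [0, 0, -3/16, 15/16] . (a_2, a_3, a_4, a_5) = 1/4

Solving yields:
  a_2 = 239/474
  a_3 = 305/474
  a_4 = 97/316
  a_5 = 311/948

Starting state is 2, so the absorption probability is a_2 = 239/474.

Answer: 239/474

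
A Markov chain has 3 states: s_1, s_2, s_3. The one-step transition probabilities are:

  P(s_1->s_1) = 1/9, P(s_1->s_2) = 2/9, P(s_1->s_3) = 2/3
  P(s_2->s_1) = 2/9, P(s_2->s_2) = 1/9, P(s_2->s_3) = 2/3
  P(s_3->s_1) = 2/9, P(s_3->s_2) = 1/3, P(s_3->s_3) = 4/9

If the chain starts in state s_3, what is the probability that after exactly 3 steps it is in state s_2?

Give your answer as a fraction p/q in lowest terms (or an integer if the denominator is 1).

Answer: 7/27

Derivation:
Computing P^3 by repeated multiplication:
P^1 =
  s_1: [1/9, 2/9, 2/3]
  s_2: [2/9, 1/9, 2/3]
  s_3: [2/9, 1/3, 4/9]
P^2 =
  s_1: [17/81, 22/81, 14/27]
  s_2: [16/81, 23/81, 14/27]
  s_3: [16/81, 19/81, 46/81]
P^3 =
  s_1: [145/729, 182/729, 134/243]
  s_2: [146/729, 181/729, 134/243]
  s_3: [146/729, 7/27, 394/729]

(P^3)[s_3 -> s_2] = 7/27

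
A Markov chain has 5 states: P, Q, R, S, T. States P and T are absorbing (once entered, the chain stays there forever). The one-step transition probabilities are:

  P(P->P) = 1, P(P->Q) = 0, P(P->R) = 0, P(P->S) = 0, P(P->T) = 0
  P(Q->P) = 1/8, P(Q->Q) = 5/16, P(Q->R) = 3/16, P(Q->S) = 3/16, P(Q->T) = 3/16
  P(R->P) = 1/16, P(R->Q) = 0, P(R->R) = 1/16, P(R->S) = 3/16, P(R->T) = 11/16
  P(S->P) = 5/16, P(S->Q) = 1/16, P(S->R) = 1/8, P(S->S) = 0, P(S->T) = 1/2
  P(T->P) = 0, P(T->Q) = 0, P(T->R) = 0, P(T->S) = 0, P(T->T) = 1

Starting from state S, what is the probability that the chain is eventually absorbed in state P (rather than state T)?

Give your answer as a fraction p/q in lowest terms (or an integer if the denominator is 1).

Answer: 22/63

Derivation:
Let a_i = P(absorbed in P | start in state i).
Boundary conditions: a_P = 1, a_T = 0.
For each transient state i, a_i = sum_j P(i->j) * a_j:
  a_Q = 1/8*a_P + 5/16*a_Q + 3/16*a_R + 3/16*a_S + 3/16*a_T
  a_R = 1/16*a_P + 0*a_Q + 1/16*a_R + 3/16*a_S + 11/16*a_T
  a_S = 5/16*a_P + 1/16*a_Q + 1/8*a_R + 0*a_S + 1/2*a_T

Substituting a_P = 1 and a_T = 0, rearrange to (I - Q) a = r where r[i] = P(i -> P):
  [11/16, -3/16, -3/16] . (a_Q, a_R, a_S) = 1/8
  [0, 15/16, -3/16] . (a_Q, a_R, a_S) = 1/16
  [-1/16, -1/8, 1] . (a_Q, a_R, a_S) = 5/16

Solving yields:
  a_Q = 11/35
  a_R = 43/315
  a_S = 22/63

Starting state is S, so the absorption probability is a_S = 22/63.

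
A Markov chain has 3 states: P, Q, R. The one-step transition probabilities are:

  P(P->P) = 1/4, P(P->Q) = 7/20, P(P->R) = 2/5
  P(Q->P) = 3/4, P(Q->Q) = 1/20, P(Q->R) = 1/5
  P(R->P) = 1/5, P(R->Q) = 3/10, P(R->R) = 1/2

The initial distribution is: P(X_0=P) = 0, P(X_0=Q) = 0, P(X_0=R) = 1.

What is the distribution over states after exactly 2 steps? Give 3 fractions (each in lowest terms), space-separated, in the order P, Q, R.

Answer: 3/8 47/200 39/100

Derivation:
Propagating the distribution step by step (d_{t+1} = d_t * P):
d_0 = (P=0, Q=0, R=1)
  d_1[P] = 0*1/4 + 0*3/4 + 1*1/5 = 1/5
  d_1[Q] = 0*7/20 + 0*1/20 + 1*3/10 = 3/10
  d_1[R] = 0*2/5 + 0*1/5 + 1*1/2 = 1/2
d_1 = (P=1/5, Q=3/10, R=1/2)
  d_2[P] = 1/5*1/4 + 3/10*3/4 + 1/2*1/5 = 3/8
  d_2[Q] = 1/5*7/20 + 3/10*1/20 + 1/2*3/10 = 47/200
  d_2[R] = 1/5*2/5 + 3/10*1/5 + 1/2*1/2 = 39/100
d_2 = (P=3/8, Q=47/200, R=39/100)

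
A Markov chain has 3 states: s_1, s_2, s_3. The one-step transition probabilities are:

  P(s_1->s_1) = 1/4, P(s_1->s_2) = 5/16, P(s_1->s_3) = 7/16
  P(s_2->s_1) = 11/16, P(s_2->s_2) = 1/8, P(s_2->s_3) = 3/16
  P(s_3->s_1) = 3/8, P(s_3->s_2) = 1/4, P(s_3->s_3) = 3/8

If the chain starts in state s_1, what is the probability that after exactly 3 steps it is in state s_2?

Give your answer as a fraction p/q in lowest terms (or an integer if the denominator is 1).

Computing P^3 by repeated multiplication:
P^1 =
  s_1: [1/4, 5/16, 7/16]
  s_2: [11/16, 1/8, 3/16]
  s_3: [3/8, 1/4, 3/8]
P^2 =
  s_1: [113/256, 29/128, 85/256]
  s_2: [21/64, 71/256, 101/256]
  s_3: [13/32, 31/128, 45/128]
P^3 =
  s_1: [25/64, 1021/4096, 1475/4096]
  s_2: [1723/4096, 483/2048, 1407/4096]
  s_3: [819/2048, 251/1024, 727/2048]

(P^3)[s_1 -> s_2] = 1021/4096

Answer: 1021/4096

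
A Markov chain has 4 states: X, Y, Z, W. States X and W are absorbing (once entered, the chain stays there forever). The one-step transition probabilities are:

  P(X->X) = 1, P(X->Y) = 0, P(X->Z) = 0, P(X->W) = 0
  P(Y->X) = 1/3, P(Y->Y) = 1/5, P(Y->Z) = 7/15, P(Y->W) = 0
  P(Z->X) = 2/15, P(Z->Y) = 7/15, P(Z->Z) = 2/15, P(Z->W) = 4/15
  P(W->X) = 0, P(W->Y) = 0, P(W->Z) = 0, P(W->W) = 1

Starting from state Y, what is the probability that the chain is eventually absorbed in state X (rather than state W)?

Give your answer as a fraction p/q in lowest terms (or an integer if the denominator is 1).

Let a_i = P(absorbed in X | start in state i).
Boundary conditions: a_X = 1, a_W = 0.
For each transient state i, a_i = sum_j P(i->j) * a_j:
  a_Y = 1/3*a_X + 1/5*a_Y + 7/15*a_Z + 0*a_W
  a_Z = 2/15*a_X + 7/15*a_Y + 2/15*a_Z + 4/15*a_W

Substituting a_X = 1 and a_W = 0, rearrange to (I - Q) a = r where r[i] = P(i -> X):
  [4/5, -7/15] . (a_Y, a_Z) = 1/3
  [-7/15, 13/15] . (a_Y, a_Z) = 2/15

Solving yields:
  a_Y = 79/107
  a_Z = 59/107

Starting state is Y, so the absorption probability is a_Y = 79/107.

Answer: 79/107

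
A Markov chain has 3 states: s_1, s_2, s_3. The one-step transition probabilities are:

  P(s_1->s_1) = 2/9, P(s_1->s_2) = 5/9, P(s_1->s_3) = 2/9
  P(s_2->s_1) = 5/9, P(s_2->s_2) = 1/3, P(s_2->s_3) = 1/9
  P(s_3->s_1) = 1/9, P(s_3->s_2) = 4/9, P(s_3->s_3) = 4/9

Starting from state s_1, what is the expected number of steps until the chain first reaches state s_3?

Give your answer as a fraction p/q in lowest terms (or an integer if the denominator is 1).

Let h_i = expected steps to first reach s_3 from state i.
Boundary: h_s_3 = 0.
First-step equations for the other states:
  h_s_1 = 1 + 2/9*h_s_1 + 5/9*h_s_2 + 2/9*h_s_3
  h_s_2 = 1 + 5/9*h_s_1 + 1/3*h_s_2 + 1/9*h_s_3

Substituting h_s_3 = 0 and rearranging gives the linear system (I - Q) h = 1:
  [7/9, -5/9] . (h_s_1, h_s_2) = 1
  [-5/9, 2/3] . (h_s_1, h_s_2) = 1

Solving yields:
  h_s_1 = 99/17
  h_s_2 = 108/17

Starting state is s_1, so the expected hitting time is h_s_1 = 99/17.

Answer: 99/17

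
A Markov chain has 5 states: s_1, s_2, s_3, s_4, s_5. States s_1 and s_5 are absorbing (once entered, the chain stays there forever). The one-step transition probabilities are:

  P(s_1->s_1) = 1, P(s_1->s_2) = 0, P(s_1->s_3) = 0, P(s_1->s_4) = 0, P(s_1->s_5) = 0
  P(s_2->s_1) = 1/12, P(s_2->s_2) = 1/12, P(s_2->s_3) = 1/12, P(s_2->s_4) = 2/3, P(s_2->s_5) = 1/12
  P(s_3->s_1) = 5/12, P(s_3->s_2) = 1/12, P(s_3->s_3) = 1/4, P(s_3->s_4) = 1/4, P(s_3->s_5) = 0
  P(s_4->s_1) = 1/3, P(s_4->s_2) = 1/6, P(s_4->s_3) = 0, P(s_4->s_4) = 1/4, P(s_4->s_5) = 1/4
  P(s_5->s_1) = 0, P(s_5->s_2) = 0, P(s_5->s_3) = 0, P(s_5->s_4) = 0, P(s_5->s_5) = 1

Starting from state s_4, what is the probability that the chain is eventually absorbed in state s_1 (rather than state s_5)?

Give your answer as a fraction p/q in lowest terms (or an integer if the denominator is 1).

Answer: 35/61

Derivation:
Let a_i = P(absorbed in s_1 | start in state i).
Boundary conditions: a_s_1 = 1, a_s_5 = 0.
For each transient state i, a_i = sum_j P(i->j) * a_j:
  a_s_2 = 1/12*a_s_1 + 1/12*a_s_2 + 1/12*a_s_3 + 2/3*a_s_4 + 1/12*a_s_5
  a_s_3 = 5/12*a_s_1 + 1/12*a_s_2 + 1/4*a_s_3 + 1/4*a_s_4 + 0*a_s_5
  a_s_4 = 1/3*a_s_1 + 1/6*a_s_2 + 0*a_s_3 + 1/4*a_s_4 + 1/4*a_s_5

Substituting a_s_1 = 1 and a_s_5 = 0, rearrange to (I - Q) a = r where r[i] = P(i -> s_1):
  [11/12, -1/12, -2/3] . (a_s_2, a_s_3, a_s_4) = 1/12
  [-1/12, 3/4, -1/4] . (a_s_2, a_s_3, a_s_4) = 5/12
  [-1/6, 0, 3/4] . (a_s_2, a_s_3, a_s_4) = 1/3

Solving yields:
  a_s_2 = 71/122
  a_s_3 = 99/122
  a_s_4 = 35/61

Starting state is s_4, so the absorption probability is a_s_4 = 35/61.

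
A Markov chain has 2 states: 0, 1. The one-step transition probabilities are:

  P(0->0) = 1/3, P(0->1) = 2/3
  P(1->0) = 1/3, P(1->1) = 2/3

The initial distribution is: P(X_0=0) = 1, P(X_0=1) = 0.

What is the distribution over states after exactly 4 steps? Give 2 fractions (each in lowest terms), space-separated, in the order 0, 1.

Answer: 1/3 2/3

Derivation:
Propagating the distribution step by step (d_{t+1} = d_t * P):
d_0 = (0=1, 1=0)
  d_1[0] = 1*1/3 + 0*1/3 = 1/3
  d_1[1] = 1*2/3 + 0*2/3 = 2/3
d_1 = (0=1/3, 1=2/3)
  d_2[0] = 1/3*1/3 + 2/3*1/3 = 1/3
  d_2[1] = 1/3*2/3 + 2/3*2/3 = 2/3
d_2 = (0=1/3, 1=2/3)
  d_3[0] = 1/3*1/3 + 2/3*1/3 = 1/3
  d_3[1] = 1/3*2/3 + 2/3*2/3 = 2/3
d_3 = (0=1/3, 1=2/3)
  d_4[0] = 1/3*1/3 + 2/3*1/3 = 1/3
  d_4[1] = 1/3*2/3 + 2/3*2/3 = 2/3
d_4 = (0=1/3, 1=2/3)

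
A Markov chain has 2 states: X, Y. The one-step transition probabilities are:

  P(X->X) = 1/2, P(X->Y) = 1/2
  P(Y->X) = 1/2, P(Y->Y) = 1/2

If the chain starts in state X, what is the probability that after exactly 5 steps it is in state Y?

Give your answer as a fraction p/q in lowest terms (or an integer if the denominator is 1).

Answer: 1/2

Derivation:
Computing P^5 by repeated multiplication:
P^1 =
  X: [1/2, 1/2]
  Y: [1/2, 1/2]
P^2 =
  X: [1/2, 1/2]
  Y: [1/2, 1/2]
P^3 =
  X: [1/2, 1/2]
  Y: [1/2, 1/2]
P^4 =
  X: [1/2, 1/2]
  Y: [1/2, 1/2]
P^5 =
  X: [1/2, 1/2]
  Y: [1/2, 1/2]

(P^5)[X -> Y] = 1/2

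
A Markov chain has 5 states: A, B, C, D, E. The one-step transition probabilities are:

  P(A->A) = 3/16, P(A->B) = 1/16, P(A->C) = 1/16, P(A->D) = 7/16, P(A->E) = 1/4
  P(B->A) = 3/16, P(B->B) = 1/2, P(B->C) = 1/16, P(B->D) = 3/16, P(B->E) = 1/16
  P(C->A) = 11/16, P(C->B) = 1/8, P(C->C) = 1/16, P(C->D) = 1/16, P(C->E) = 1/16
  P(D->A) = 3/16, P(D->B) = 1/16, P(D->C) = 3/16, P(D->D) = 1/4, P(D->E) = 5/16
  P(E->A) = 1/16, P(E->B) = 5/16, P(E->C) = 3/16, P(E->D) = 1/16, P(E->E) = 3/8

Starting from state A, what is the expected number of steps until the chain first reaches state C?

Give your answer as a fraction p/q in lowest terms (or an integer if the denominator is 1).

Let h_i = expected steps to first reach C from state i.
Boundary: h_C = 0.
First-step equations for the other states:
  h_A = 1 + 3/16*h_A + 1/16*h_B + 1/16*h_C + 7/16*h_D + 1/4*h_E
  h_B = 1 + 3/16*h_A + 1/2*h_B + 1/16*h_C + 3/16*h_D + 1/16*h_E
  h_D = 1 + 3/16*h_A + 1/16*h_B + 3/16*h_C + 1/4*h_D + 5/16*h_E
  h_E = 1 + 1/16*h_A + 5/16*h_B + 3/16*h_C + 1/16*h_D + 3/8*h_E

Substituting h_C = 0 and rearranging gives the linear system (I - Q) h = 1:
  [13/16, -1/16, -7/16, -1/4] . (h_A, h_B, h_D, h_E) = 1
  [-3/16, 1/2, -3/16, -1/16] . (h_A, h_B, h_D, h_E) = 1
  [-3/16, -1/16, 3/4, -5/16] . (h_A, h_B, h_D, h_E) = 1
  [-1/16, -5/16, -1/16, 5/8] . (h_A, h_B, h_D, h_E) = 1

Solving yields:
  h_A = 2692/335
  h_B = 578/67
  h_D = 2398/335
  h_E = 498/67

Starting state is A, so the expected hitting time is h_A = 2692/335.

Answer: 2692/335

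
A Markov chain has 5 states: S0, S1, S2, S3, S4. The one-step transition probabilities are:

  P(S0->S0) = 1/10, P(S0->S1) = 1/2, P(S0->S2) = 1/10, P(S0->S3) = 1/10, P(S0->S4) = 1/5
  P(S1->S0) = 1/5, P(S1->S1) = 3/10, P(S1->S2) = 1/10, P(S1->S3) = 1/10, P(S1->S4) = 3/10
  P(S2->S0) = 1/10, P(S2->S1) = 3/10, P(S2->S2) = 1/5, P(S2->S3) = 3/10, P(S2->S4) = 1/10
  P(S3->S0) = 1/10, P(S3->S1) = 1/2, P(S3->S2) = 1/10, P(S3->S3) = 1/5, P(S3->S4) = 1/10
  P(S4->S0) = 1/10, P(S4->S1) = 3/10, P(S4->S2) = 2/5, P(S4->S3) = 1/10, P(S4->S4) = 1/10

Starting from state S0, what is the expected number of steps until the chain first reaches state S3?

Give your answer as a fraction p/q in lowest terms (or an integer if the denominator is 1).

Answer: 96/13

Derivation:
Let h_i = expected steps to first reach S3 from state i.
Boundary: h_S3 = 0.
First-step equations for the other states:
  h_S0 = 1 + 1/10*h_S0 + 1/2*h_S1 + 1/10*h_S2 + 1/10*h_S3 + 1/5*h_S4
  h_S1 = 1 + 1/5*h_S0 + 3/10*h_S1 + 1/10*h_S2 + 1/10*h_S3 + 3/10*h_S4
  h_S2 = 1 + 1/10*h_S0 + 3/10*h_S1 + 1/5*h_S2 + 3/10*h_S3 + 1/10*h_S4
  h_S4 = 1 + 1/10*h_S0 + 3/10*h_S1 + 2/5*h_S2 + 1/10*h_S3 + 1/10*h_S4

Substituting h_S3 = 0 and rearranging gives the linear system (I - Q) h = 1:
  [9/10, -1/2, -1/10, -1/5] . (h_S0, h_S1, h_S2, h_S4) = 1
  [-1/5, 7/10, -1/10, -3/10] . (h_S0, h_S1, h_S2, h_S4) = 1
  [-1/10, -3/10, 4/5, -1/10] . (h_S0, h_S1, h_S2, h_S4) = 1
  [-1/10, -3/10, -2/5, 9/10] . (h_S0, h_S1, h_S2, h_S4) = 1

Solving yields:
  h_S0 = 96/13
  h_S1 = 1242/169
  h_S2 = 980/169
  h_S4 = 1176/169

Starting state is S0, so the expected hitting time is h_S0 = 96/13.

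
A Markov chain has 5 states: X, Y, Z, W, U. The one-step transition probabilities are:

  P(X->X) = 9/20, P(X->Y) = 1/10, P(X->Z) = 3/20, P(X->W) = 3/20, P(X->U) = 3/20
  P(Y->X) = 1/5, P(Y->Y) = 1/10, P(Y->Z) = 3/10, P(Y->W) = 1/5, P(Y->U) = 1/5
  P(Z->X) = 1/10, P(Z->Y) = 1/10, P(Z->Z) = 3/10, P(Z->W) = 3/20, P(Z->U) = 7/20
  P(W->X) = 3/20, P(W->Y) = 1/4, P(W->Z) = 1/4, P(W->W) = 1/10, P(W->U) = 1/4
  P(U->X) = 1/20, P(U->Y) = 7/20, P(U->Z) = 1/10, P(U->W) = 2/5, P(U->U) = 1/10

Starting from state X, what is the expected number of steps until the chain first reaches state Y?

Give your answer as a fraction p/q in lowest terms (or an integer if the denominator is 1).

Answer: 16380/2909

Derivation:
Let h_i = expected steps to first reach Y from state i.
Boundary: h_Y = 0.
First-step equations for the other states:
  h_X = 1 + 9/20*h_X + 1/10*h_Y + 3/20*h_Z + 3/20*h_W + 3/20*h_U
  h_Z = 1 + 1/10*h_X + 1/10*h_Y + 3/10*h_Z + 3/20*h_W + 7/20*h_U
  h_W = 1 + 3/20*h_X + 1/4*h_Y + 1/4*h_Z + 1/10*h_W + 1/4*h_U
  h_U = 1 + 1/20*h_X + 7/20*h_Y + 1/10*h_Z + 2/5*h_W + 1/10*h_U

Substituting h_Y = 0 and rearranging gives the linear system (I - Q) h = 1:
  [11/20, -3/20, -3/20, -3/20] . (h_X, h_Z, h_W, h_U) = 1
  [-1/10, 7/10, -3/20, -7/20] . (h_X, h_Z, h_W, h_U) = 1
  [-3/20, -1/4, 9/10, -1/4] . (h_X, h_Z, h_W, h_U) = 1
  [-1/20, -1/10, -2/5, 9/10] . (h_X, h_Z, h_W, h_U) = 1

Solving yields:
  h_X = 16380/2909
  h_Z = 45940/8727
  h_W = 40520/8727
  h_U = 35540/8727

Starting state is X, so the expected hitting time is h_X = 16380/2909.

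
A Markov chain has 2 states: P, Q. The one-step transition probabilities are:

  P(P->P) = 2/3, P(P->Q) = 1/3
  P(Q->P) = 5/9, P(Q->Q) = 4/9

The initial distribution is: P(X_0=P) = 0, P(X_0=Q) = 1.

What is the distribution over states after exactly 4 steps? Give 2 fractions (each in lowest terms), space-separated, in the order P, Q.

Answer: 4100/6561 2461/6561

Derivation:
Propagating the distribution step by step (d_{t+1} = d_t * P):
d_0 = (P=0, Q=1)
  d_1[P] = 0*2/3 + 1*5/9 = 5/9
  d_1[Q] = 0*1/3 + 1*4/9 = 4/9
d_1 = (P=5/9, Q=4/9)
  d_2[P] = 5/9*2/3 + 4/9*5/9 = 50/81
  d_2[Q] = 5/9*1/3 + 4/9*4/9 = 31/81
d_2 = (P=50/81, Q=31/81)
  d_3[P] = 50/81*2/3 + 31/81*5/9 = 455/729
  d_3[Q] = 50/81*1/3 + 31/81*4/9 = 274/729
d_3 = (P=455/729, Q=274/729)
  d_4[P] = 455/729*2/3 + 274/729*5/9 = 4100/6561
  d_4[Q] = 455/729*1/3 + 274/729*4/9 = 2461/6561
d_4 = (P=4100/6561, Q=2461/6561)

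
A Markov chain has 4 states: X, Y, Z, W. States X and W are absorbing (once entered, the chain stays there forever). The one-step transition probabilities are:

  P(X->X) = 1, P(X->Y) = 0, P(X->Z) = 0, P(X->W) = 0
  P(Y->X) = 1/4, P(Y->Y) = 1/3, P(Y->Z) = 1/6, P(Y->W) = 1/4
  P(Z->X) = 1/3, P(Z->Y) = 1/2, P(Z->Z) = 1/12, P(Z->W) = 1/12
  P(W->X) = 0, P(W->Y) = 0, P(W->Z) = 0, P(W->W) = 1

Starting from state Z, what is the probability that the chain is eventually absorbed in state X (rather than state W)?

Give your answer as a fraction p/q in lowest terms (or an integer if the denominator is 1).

Let a_i = P(absorbed in X | start in state i).
Boundary conditions: a_X = 1, a_W = 0.
For each transient state i, a_i = sum_j P(i->j) * a_j:
  a_Y = 1/4*a_X + 1/3*a_Y + 1/6*a_Z + 1/4*a_W
  a_Z = 1/3*a_X + 1/2*a_Y + 1/12*a_Z + 1/12*a_W

Substituting a_X = 1 and a_W = 0, rearrange to (I - Q) a = r where r[i] = P(i -> X):
  [2/3, -1/6] . (a_Y, a_Z) = 1/4
  [-1/2, 11/12] . (a_Y, a_Z) = 1/3

Solving yields:
  a_Y = 41/76
  a_Z = 25/38

Starting state is Z, so the absorption probability is a_Z = 25/38.

Answer: 25/38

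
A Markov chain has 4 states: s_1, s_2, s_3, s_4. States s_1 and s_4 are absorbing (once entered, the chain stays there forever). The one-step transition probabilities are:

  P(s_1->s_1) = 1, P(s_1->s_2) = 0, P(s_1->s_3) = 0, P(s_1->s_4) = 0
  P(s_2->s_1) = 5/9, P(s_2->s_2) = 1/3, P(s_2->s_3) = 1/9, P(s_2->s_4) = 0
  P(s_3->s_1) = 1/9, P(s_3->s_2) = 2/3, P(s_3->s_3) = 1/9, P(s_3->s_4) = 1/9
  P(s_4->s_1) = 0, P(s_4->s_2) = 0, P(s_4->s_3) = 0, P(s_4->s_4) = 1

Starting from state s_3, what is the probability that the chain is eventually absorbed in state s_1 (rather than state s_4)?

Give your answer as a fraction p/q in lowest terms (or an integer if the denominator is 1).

Let a_i = P(absorbed in s_1 | start in state i).
Boundary conditions: a_s_1 = 1, a_s_4 = 0.
For each transient state i, a_i = sum_j P(i->j) * a_j:
  a_s_2 = 5/9*a_s_1 + 1/3*a_s_2 + 1/9*a_s_3 + 0*a_s_4
  a_s_3 = 1/9*a_s_1 + 2/3*a_s_2 + 1/9*a_s_3 + 1/9*a_s_4

Substituting a_s_1 = 1 and a_s_4 = 0, rearrange to (I - Q) a = r where r[i] = P(i -> s_1):
  [2/3, -1/9] . (a_s_2, a_s_3) = 5/9
  [-2/3, 8/9] . (a_s_2, a_s_3) = 1/9

Solving yields:
  a_s_2 = 41/42
  a_s_3 = 6/7

Starting state is s_3, so the absorption probability is a_s_3 = 6/7.

Answer: 6/7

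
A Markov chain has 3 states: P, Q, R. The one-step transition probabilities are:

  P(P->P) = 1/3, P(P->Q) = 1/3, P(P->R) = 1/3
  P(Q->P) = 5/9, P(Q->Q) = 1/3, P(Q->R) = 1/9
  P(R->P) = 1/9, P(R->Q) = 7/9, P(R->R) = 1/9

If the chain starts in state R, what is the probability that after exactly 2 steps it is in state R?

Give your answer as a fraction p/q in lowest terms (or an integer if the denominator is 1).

Answer: 11/81

Derivation:
Computing P^2 by repeated multiplication:
P^1 =
  P: [1/3, 1/3, 1/3]
  Q: [5/9, 1/3, 1/9]
  R: [1/9, 7/9, 1/9]
P^2 =
  P: [1/3, 13/27, 5/27]
  Q: [31/81, 31/81, 19/81]
  R: [13/27, 31/81, 11/81]

(P^2)[R -> R] = 11/81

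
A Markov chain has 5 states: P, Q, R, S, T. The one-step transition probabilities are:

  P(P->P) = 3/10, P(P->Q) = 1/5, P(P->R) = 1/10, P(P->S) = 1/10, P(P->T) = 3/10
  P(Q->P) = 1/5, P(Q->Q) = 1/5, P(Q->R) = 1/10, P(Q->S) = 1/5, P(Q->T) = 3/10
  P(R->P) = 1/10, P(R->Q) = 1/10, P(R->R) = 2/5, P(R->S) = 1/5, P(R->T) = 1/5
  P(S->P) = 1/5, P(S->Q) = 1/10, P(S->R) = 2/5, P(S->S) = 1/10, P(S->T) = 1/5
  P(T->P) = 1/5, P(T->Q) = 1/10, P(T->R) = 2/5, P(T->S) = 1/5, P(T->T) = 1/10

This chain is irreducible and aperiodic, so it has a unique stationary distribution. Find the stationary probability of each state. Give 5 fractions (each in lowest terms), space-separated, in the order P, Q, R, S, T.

Answer: 49/260 103/780 79/260 471/2860 181/858

Derivation:
The stationary distribution satisfies pi = pi * P, i.e.:
  pi_P = 3/10*pi_P + 1/5*pi_Q + 1/10*pi_R + 1/5*pi_S + 1/5*pi_T
  pi_Q = 1/5*pi_P + 1/5*pi_Q + 1/10*pi_R + 1/10*pi_S + 1/10*pi_T
  pi_R = 1/10*pi_P + 1/10*pi_Q + 2/5*pi_R + 2/5*pi_S + 2/5*pi_T
  pi_S = 1/10*pi_P + 1/5*pi_Q + 1/5*pi_R + 1/10*pi_S + 1/5*pi_T
  pi_T = 3/10*pi_P + 3/10*pi_Q + 1/5*pi_R + 1/5*pi_S + 1/10*pi_T
with normalization: pi_P + pi_Q + pi_R + pi_S + pi_T = 1.

Using the first 4 balance equations plus normalization, the linear system A*pi = b is:
  [-7/10, 1/5, 1/10, 1/5, 1/5] . pi = 0
  [1/5, -4/5, 1/10, 1/10, 1/10] . pi = 0
  [1/10, 1/10, -3/5, 2/5, 2/5] . pi = 0
  [1/10, 1/5, 1/5, -9/10, 1/5] . pi = 0
  [1, 1, 1, 1, 1] . pi = 1

Solving yields:
  pi_P = 49/260
  pi_Q = 103/780
  pi_R = 79/260
  pi_S = 471/2860
  pi_T = 181/858

Verification (pi * P):
  49/260*3/10 + 103/780*1/5 + 79/260*1/10 + 471/2860*1/5 + 181/858*1/5 = 49/260 = pi_P  (ok)
  49/260*1/5 + 103/780*1/5 + 79/260*1/10 + 471/2860*1/10 + 181/858*1/10 = 103/780 = pi_Q  (ok)
  49/260*1/10 + 103/780*1/10 + 79/260*2/5 + 471/2860*2/5 + 181/858*2/5 = 79/260 = pi_R  (ok)
  49/260*1/10 + 103/780*1/5 + 79/260*1/5 + 471/2860*1/10 + 181/858*1/5 = 471/2860 = pi_S  (ok)
  49/260*3/10 + 103/780*3/10 + 79/260*1/5 + 471/2860*1/5 + 181/858*1/10 = 181/858 = pi_T  (ok)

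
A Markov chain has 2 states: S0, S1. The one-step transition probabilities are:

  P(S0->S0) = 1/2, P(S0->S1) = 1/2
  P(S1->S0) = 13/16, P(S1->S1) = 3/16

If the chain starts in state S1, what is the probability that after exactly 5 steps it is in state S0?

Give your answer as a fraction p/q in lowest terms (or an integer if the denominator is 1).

Computing P^5 by repeated multiplication:
P^1 =
  S0: [1/2, 1/2]
  S1: [13/16, 3/16]
P^2 =
  S0: [21/32, 11/32]
  S1: [143/256, 113/256]
P^3 =
  S0: [311/512, 201/512]
  S1: [2613/4096, 1483/4096]
P^4 =
  S0: [5101/8192, 3091/8192]
  S1: [40183/65536, 25353/65536]
P^5 =
  S0: [80991/131072, 50081/131072]
  S1: [651053/1048576, 397523/1048576]

(P^5)[S1 -> S0] = 651053/1048576

Answer: 651053/1048576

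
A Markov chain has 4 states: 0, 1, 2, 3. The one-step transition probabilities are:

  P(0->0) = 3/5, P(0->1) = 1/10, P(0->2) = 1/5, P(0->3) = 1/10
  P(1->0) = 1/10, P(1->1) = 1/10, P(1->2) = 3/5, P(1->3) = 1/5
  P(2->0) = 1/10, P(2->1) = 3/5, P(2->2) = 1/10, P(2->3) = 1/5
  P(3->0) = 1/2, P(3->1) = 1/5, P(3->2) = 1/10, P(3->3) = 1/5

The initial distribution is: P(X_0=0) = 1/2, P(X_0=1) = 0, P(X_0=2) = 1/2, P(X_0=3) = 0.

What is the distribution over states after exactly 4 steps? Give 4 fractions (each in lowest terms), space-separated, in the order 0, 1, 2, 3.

Propagating the distribution step by step (d_{t+1} = d_t * P):
d_0 = (0=1/2, 1=0, 2=1/2, 3=0)
  d_1[0] = 1/2*3/5 + 0*1/10 + 1/2*1/10 + 0*1/2 = 7/20
  d_1[1] = 1/2*1/10 + 0*1/10 + 1/2*3/5 + 0*1/5 = 7/20
  d_1[2] = 1/2*1/5 + 0*3/5 + 1/2*1/10 + 0*1/10 = 3/20
  d_1[3] = 1/2*1/10 + 0*1/5 + 1/2*1/5 + 0*1/5 = 3/20
d_1 = (0=7/20, 1=7/20, 2=3/20, 3=3/20)
  d_2[0] = 7/20*3/5 + 7/20*1/10 + 3/20*1/10 + 3/20*1/2 = 67/200
  d_2[1] = 7/20*1/10 + 7/20*1/10 + 3/20*3/5 + 3/20*1/5 = 19/100
  d_2[2] = 7/20*1/5 + 7/20*3/5 + 3/20*1/10 + 3/20*1/10 = 31/100
  d_2[3] = 7/20*1/10 + 7/20*1/5 + 3/20*1/5 + 3/20*1/5 = 33/200
d_2 = (0=67/200, 1=19/100, 2=31/100, 3=33/200)
  d_3[0] = 67/200*3/5 + 19/100*1/10 + 31/100*1/10 + 33/200*1/2 = 667/2000
  d_3[1] = 67/200*1/10 + 19/100*1/10 + 31/100*3/5 + 33/200*1/5 = 543/2000
  d_3[2] = 67/200*1/5 + 19/100*3/5 + 31/100*1/10 + 33/200*1/10 = 457/2000
  d_3[3] = 67/200*1/10 + 19/100*1/5 + 31/100*1/5 + 33/200*1/5 = 333/2000
d_3 = (0=667/2000, 1=543/2000, 2=457/2000, 3=333/2000)
  d_4[0] = 667/2000*3/5 + 543/2000*1/10 + 457/2000*1/10 + 333/2000*1/2 = 6667/20000
  d_4[1] = 667/2000*1/10 + 543/2000*1/10 + 457/2000*3/5 + 333/2000*1/5 = 2309/10000
  d_4[2] = 667/2000*1/5 + 543/2000*3/5 + 457/2000*1/10 + 333/2000*1/10 = 2691/10000
  d_4[3] = 667/2000*1/10 + 543/2000*1/5 + 457/2000*1/5 + 333/2000*1/5 = 3333/20000
d_4 = (0=6667/20000, 1=2309/10000, 2=2691/10000, 3=3333/20000)

Answer: 6667/20000 2309/10000 2691/10000 3333/20000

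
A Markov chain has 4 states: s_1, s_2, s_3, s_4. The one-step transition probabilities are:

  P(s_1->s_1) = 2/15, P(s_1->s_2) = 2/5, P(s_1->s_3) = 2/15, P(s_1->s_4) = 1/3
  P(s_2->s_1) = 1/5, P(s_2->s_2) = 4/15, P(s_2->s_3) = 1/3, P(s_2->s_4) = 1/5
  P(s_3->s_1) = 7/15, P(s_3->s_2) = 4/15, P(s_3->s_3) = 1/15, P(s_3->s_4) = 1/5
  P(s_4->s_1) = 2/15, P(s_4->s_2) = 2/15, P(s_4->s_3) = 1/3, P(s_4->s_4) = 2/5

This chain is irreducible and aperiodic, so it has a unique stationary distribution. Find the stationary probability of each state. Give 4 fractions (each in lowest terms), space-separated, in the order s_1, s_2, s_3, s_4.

The stationary distribution satisfies pi = pi * P, i.e.:
  pi_s_1 = 2/15*pi_s_1 + 1/5*pi_s_2 + 7/15*pi_s_3 + 2/15*pi_s_4
  pi_s_2 = 2/5*pi_s_1 + 4/15*pi_s_2 + 4/15*pi_s_3 + 2/15*pi_s_4
  pi_s_3 = 2/15*pi_s_1 + 1/3*pi_s_2 + 1/15*pi_s_3 + 1/3*pi_s_4
  pi_s_4 = 1/3*pi_s_1 + 1/5*pi_s_2 + 1/5*pi_s_3 + 2/5*pi_s_4
with normalization: pi_s_1 + pi_s_2 + pi_s_3 + pi_s_4 = 1.

Using the first 3 balance equations plus normalization, the linear system A*pi = b is:
  [-13/15, 1/5, 7/15, 2/15] . pi = 0
  [2/5, -11/15, 4/15, 2/15] . pi = 0
  [2/15, 1/3, -14/15, 1/3] . pi = 0
  [1, 1, 1, 1] . pi = 1

Solving yields:
  pi_s_1 = 867/3830
  pi_s_2 = 99/383
  pi_s_3 = 871/3830
  pi_s_4 = 551/1915

Verification (pi * P):
  867/3830*2/15 + 99/383*1/5 + 871/3830*7/15 + 551/1915*2/15 = 867/3830 = pi_s_1  (ok)
  867/3830*2/5 + 99/383*4/15 + 871/3830*4/15 + 551/1915*2/15 = 99/383 = pi_s_2  (ok)
  867/3830*2/15 + 99/383*1/3 + 871/3830*1/15 + 551/1915*1/3 = 871/3830 = pi_s_3  (ok)
  867/3830*1/3 + 99/383*1/5 + 871/3830*1/5 + 551/1915*2/5 = 551/1915 = pi_s_4  (ok)

Answer: 867/3830 99/383 871/3830 551/1915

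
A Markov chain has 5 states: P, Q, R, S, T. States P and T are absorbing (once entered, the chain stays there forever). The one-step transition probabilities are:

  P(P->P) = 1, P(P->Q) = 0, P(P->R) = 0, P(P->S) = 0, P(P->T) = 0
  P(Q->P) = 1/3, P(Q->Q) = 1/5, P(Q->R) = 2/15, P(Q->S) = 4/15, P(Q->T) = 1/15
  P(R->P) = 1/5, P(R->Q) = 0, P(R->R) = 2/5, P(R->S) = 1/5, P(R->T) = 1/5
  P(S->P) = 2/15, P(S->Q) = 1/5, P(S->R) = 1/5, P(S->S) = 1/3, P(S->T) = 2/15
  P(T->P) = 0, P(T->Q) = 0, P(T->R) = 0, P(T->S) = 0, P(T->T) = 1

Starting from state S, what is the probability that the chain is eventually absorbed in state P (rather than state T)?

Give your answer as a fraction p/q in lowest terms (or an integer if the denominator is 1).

Answer: 53/94

Derivation:
Let a_i = P(absorbed in P | start in state i).
Boundary conditions: a_P = 1, a_T = 0.
For each transient state i, a_i = sum_j P(i->j) * a_j:
  a_Q = 1/3*a_P + 1/5*a_Q + 2/15*a_R + 4/15*a_S + 1/15*a_T
  a_R = 1/5*a_P + 0*a_Q + 2/5*a_R + 1/5*a_S + 1/5*a_T
  a_S = 2/15*a_P + 1/5*a_Q + 1/5*a_R + 1/3*a_S + 2/15*a_T

Substituting a_P = 1 and a_T = 0, rearrange to (I - Q) a = r where r[i] = P(i -> P):
  [4/5, -2/15, -4/15] . (a_Q, a_R, a_S) = 1/3
  [0, 3/5, -1/5] . (a_Q, a_R, a_S) = 1/5
  [-1/5, -1/5, 2/3] . (a_Q, a_R, a_S) = 2/15

Solving yields:
  a_Q = 65/94
  a_R = 49/94
  a_S = 53/94

Starting state is S, so the absorption probability is a_S = 53/94.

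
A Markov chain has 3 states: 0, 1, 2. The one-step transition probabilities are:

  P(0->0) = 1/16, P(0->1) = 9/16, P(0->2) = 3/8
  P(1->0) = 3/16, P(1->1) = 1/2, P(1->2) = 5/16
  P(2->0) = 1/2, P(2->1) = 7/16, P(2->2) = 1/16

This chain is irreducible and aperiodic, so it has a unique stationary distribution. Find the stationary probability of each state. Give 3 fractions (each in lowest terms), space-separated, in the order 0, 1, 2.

The stationary distribution satisfies pi = pi * P, i.e.:
  pi_0 = 1/16*pi_0 + 3/16*pi_1 + 1/2*pi_2
  pi_1 = 9/16*pi_0 + 1/2*pi_1 + 7/16*pi_2
  pi_2 = 3/8*pi_0 + 5/16*pi_1 + 1/16*pi_2
with normalization: pi_0 + pi_1 + pi_2 = 1.

Using the first 2 balance equations plus normalization, the linear system A*pi = b is:
  [-15/16, 3/16, 1/2] . pi = 0
  [9/16, -1/2, 7/16] . pi = 0
  [1, 1, 1] . pi = 1

Solving yields:
  pi_0 = 17/71
  pi_1 = 177/355
  pi_2 = 93/355

Verification (pi * P):
  17/71*1/16 + 177/355*3/16 + 93/355*1/2 = 17/71 = pi_0  (ok)
  17/71*9/16 + 177/355*1/2 + 93/355*7/16 = 177/355 = pi_1  (ok)
  17/71*3/8 + 177/355*5/16 + 93/355*1/16 = 93/355 = pi_2  (ok)

Answer: 17/71 177/355 93/355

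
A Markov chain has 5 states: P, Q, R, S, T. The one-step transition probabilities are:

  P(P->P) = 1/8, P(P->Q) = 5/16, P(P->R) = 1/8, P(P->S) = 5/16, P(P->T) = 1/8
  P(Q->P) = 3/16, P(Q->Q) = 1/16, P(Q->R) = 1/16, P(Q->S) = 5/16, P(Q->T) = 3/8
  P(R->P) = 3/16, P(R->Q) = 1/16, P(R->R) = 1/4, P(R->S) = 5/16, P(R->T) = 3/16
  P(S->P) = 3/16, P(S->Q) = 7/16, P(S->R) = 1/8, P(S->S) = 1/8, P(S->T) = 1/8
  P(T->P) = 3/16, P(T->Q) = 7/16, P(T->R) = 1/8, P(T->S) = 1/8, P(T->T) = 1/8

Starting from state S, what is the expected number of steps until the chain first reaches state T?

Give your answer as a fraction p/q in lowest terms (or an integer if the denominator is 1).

Answer: 82144/16415

Derivation:
Let h_i = expected steps to first reach T from state i.
Boundary: h_T = 0.
First-step equations for the other states:
  h_P = 1 + 1/8*h_P + 5/16*h_Q + 1/8*h_R + 5/16*h_S + 1/8*h_T
  h_Q = 1 + 3/16*h_P + 1/16*h_Q + 1/16*h_R + 5/16*h_S + 3/8*h_T
  h_R = 1 + 3/16*h_P + 1/16*h_Q + 1/4*h_R + 5/16*h_S + 3/16*h_T
  h_S = 1 + 3/16*h_P + 7/16*h_Q + 1/8*h_R + 1/8*h_S + 1/8*h_T

Substituting h_T = 0 and rearranging gives the linear system (I - Q) h = 1:
  [7/8, -5/16, -1/8, -5/16] . (h_P, h_Q, h_R, h_S) = 1
  [-3/16, 15/16, -1/16, -5/16] . (h_P, h_Q, h_R, h_S) = 1
  [-3/16, -1/16, 3/4, -5/16] . (h_P, h_Q, h_R, h_S) = 1
  [-3/16, -7/16, -1/8, 7/8] . (h_P, h_Q, h_R, h_S) = 1

Solving yields:
  h_P = 83904/16415
  h_Q = 67184/16415
  h_R = 82688/16415
  h_S = 82144/16415

Starting state is S, so the expected hitting time is h_S = 82144/16415.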